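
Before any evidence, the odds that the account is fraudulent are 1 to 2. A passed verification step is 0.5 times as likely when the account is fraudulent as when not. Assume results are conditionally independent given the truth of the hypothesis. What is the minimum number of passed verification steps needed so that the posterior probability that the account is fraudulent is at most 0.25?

Prior odds = 0.5.
Likelihood ratio per passed verification step = 0.5.
Target odds: 0.25 ÷ 0.75 = 1/3.
Need 0.5 × 0.5ⁿ ≤ 1/3, i.e. 0.5ⁿ ≤ 2/3.
0.5¹ = 0.5, which is already at or below the required 2/3; so n = 1.

1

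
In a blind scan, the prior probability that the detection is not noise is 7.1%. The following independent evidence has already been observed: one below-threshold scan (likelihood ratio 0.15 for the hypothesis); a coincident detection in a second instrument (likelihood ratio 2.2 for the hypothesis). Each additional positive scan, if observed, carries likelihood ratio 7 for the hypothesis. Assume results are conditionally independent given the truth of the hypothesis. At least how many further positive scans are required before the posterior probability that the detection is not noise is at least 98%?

4

Prior odds = 0.071/0.929 = 71/929.
Combined Bayes factor of the evidence already in hand = 0.15 × 2.2 = 0.33.
Odds after that evidence = (71/929) × 0.33 = 2343/92900.
Target odds = 0.98/0.02 = 49.
Need 7ⁿ ≥ 49 ÷ (2343/92900) = 4552100/2343.
7³ = 343 falls short of 4552100/2343 but 7⁴ = 2401 reaches it, so n = 4.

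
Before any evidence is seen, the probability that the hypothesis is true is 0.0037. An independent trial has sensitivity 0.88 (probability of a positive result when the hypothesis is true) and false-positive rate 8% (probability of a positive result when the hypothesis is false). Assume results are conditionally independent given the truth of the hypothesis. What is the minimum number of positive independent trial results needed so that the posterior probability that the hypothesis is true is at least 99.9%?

6

Prior odds: 0.0037 ÷ 0.9963 = 37/9963.
Likelihood ratio of a positive result = 0.88/0.08 = 11.
Target odds: 0.999 ÷ 0.001 = 999.
Need (37/9963) × 11ⁿ ≥ 999, i.e. 11ⁿ ≥ 269001.
11⁵ = 161051 falls short of 269001 but 11⁶ = 1771561 reaches it, so n = 6.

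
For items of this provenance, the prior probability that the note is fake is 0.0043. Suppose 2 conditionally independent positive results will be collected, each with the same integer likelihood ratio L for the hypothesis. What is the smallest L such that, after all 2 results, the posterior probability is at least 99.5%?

Prior odds = 0.0043/0.9957 = 43/9957.
Target odds = 0.995/0.005 = 199.
Need L² ≥ 199 ÷ (43/9957) = 1981443/43.
214² = 45796 < 1981443/43 ≤ 46225 = 215², so L = 215.

215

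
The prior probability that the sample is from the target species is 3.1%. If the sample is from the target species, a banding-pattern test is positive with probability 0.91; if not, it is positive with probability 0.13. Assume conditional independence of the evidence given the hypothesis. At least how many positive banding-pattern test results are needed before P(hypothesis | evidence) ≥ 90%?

3

Prior odds = 0.031/0.969 = 31/969.
Likelihood ratio of a positive = 0.91/0.13 = 7.
Target odds: 0.9 ÷ 0.1 = 9.
Require 7ⁿ ≥ 9 ÷ (31/969) = 8721/31.
7² = 49 falls short of 8721/31 but 7³ = 343 reaches it, so n = 3.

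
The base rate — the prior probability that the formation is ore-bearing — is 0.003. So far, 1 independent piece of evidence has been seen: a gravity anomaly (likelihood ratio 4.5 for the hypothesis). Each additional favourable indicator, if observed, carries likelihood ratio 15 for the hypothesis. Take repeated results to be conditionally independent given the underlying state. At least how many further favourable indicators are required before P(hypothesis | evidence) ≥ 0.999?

5

Prior odds = 0.003/0.997 = 3/997.
Bayes factor of the evidence already in hand = 4.5.
Odds after that evidence = (3/997) × 4.5 = 27/1994.
Target odds = 0.999/0.001 = 999.
Need 15ⁿ ≥ 999 ÷ (27/1994) = 73778.
15⁴ = 50625 falls short of 73778 but 15⁵ = 759375 reaches it, so n = 5.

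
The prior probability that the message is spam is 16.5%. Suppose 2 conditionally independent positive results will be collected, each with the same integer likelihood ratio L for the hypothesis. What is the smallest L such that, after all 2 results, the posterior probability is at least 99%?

23

Prior odds = 0.165/0.835 = 33/167.
Target odds = 0.99/0.01 = 99.
Need L² ≥ 99 ÷ (33/167) = 501.
22² = 484 < 501 ≤ 529 = 23², so L = 23.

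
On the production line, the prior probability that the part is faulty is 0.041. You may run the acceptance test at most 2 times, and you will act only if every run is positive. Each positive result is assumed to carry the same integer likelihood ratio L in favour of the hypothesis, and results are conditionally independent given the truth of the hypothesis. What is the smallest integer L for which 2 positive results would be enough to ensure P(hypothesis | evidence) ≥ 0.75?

9

Prior odds = 0.041/0.959 = 41/959.
Target odds = 0.75/0.25 = 3.
Need L² ≥ 3 ÷ (41/959) = 2877/41.
8² = 64 < 2877/41 ≤ 81 = 9², so L = 9.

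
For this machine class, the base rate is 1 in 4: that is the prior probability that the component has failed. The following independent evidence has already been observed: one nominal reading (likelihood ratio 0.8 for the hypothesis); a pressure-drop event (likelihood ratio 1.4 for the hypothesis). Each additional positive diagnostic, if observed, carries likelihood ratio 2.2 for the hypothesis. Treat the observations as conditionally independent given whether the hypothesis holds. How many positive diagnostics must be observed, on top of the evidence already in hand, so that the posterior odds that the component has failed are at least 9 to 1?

5

Prior odds = 0.25/0.75 = 1/3.
Combined Bayes factor of the evidence already in hand = 0.8 × 1.4 = 1.12.
Odds after that evidence = (1/3) × 1.12 = 28/75.
Target odds = 9.
Need 2.2ⁿ ≥ 9 ÷ (28/75) = 675/28.
2.2⁴ = 23.4256 falls short of 675/28 but 2.2⁵ = 51.53632 reaches it, so n = 5.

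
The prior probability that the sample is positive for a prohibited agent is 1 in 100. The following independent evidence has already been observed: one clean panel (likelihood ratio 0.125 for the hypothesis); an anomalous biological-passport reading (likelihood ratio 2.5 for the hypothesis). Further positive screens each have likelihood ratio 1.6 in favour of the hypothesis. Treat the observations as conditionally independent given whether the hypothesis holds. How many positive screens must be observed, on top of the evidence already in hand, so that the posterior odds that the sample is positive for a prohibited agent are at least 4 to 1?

Prior odds = 0.01/0.99 = 1/99.
Combined Bayes factor of the evidence already in hand = 0.125 × 2.5 = 0.3125.
Odds after that evidence = (1/99) × 0.3125 = 5/1584.
Target odds = 4.
Need 1.6ⁿ ≥ 4 ÷ (5/1584) = 1267.2.
1.6¹⁵ ≈1152.92 falls short of 1267.2 but 1.6¹⁶ ≈1844.67 reaches it, so n = 16.

16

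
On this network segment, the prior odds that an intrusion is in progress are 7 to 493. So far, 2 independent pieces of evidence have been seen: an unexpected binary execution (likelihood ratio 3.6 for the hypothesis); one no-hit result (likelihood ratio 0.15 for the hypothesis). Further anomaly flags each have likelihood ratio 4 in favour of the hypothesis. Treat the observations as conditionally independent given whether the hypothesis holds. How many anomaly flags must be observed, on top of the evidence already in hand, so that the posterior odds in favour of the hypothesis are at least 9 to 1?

6

Prior odds = 7/493.
Combined Bayes factor of the evidence already in hand = 3.6 × 0.15 = 0.54.
Odds after that evidence = (7/493) × 0.54 = 189/24650.
Target odds = 9.
Need 4ⁿ ≥ 9 ÷ (189/24650) = 24650/21.
4⁵ = 1024 falls short of 24650/21 but 4⁶ = 4096 reaches it, so n = 6.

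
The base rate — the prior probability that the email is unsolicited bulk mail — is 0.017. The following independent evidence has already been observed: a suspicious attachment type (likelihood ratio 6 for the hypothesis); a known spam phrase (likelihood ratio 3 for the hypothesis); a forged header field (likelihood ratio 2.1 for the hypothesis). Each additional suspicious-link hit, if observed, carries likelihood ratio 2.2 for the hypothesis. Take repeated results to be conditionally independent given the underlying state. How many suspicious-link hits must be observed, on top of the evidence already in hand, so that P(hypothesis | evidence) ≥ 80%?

Prior odds = 0.017/0.983 = 17/983.
Combined Bayes factor of the evidence already in hand = 6 × 3 × 2.1 = 37.8.
Odds after that evidence = (17/983) × 37.8 = 3213/4915.
Target odds = 0.8/0.2 = 4.
Need 2.2ⁿ ≥ 4 ÷ (3213/4915) = 19660/3213.
2.2² = 4.84 falls short of 19660/3213 but 2.2³ = 10.648 reaches it, so n = 3.

3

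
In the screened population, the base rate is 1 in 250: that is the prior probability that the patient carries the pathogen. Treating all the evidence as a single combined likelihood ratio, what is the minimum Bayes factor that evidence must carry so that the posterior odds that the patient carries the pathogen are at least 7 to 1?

1743

Prior odds = 0.004/0.996 = 1/249.
Target odds = 7.
Required Bayes factor = 7 ÷ (1/249) = 1743.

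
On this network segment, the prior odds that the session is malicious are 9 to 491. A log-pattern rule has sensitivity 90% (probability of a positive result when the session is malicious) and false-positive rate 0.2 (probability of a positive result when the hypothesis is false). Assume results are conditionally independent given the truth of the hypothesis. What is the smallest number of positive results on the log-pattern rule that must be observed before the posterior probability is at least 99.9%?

Prior odds = 9/491.
Likelihood ratio of a positive result = 0.9/0.2 = 4.5.
Target odds: 0.999 ÷ 0.001 = 999.
Require 4.5ⁿ ≥ 999 ÷ (9/491) = 54501.
4.5⁷ = 4782969/128 falls short of 54501 but 4.5⁸ = 43046721/256 reaches it, so n = 8.

8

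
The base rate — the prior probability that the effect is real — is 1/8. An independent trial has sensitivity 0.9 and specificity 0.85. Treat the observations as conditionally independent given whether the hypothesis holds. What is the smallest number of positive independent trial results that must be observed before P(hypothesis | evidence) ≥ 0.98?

Prior odds = 0.125/0.875 = 1/7.
False-positive rate = 1 − 0.85 = 0.15; likelihood ratio of a positive = 0.9/0.15 = 6.
Target odds: 0.98 ÷ 0.02 = 49.
Need (1/7) × 6ⁿ ≥ 49, i.e. 6ⁿ ≥ 343.
6³ = 216 falls short of 343 but 6⁴ = 1296 reaches it, so n = 4.

4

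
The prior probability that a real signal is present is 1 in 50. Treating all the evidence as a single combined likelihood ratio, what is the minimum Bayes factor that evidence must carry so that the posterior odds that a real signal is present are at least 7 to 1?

Prior odds = 0.02/0.98 = 1/49.
Target odds = 7.
Required Bayes factor = 7 ÷ (1/49) = 343.

343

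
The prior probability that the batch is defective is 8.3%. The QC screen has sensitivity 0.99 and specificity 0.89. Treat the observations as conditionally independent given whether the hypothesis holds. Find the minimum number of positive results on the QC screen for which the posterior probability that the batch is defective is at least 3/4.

2

Prior odds = 0.083/0.917 = 83/917.
False-positive rate = 1 − 0.89 = 0.11; likelihood ratio of a positive = 0.99/0.11 = 9.
Target odds: 0.75 ÷ 0.25 = 3.
Require 9ⁿ ≥ 3 ÷ (83/917) = 2751/83.
9¹ = 9 falls short of 2751/83 but 9² = 81 reaches it, so n = 2.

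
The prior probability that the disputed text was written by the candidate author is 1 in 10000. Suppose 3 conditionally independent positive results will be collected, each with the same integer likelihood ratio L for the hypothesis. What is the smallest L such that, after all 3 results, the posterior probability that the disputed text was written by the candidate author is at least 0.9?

Prior odds = 0.0001/0.9999 = 1/9999.
Target odds = 0.9/0.1 = 9.
Need L³ ≥ 9 ÷ (1/9999) = 89991.
44³ = 85184 < 89991 ≤ 91125 = 45³, so L = 45.

45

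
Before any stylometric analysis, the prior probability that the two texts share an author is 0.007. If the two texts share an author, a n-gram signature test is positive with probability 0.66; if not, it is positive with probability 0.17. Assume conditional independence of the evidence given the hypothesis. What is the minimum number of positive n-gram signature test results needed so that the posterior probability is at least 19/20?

6

Prior odds = 0.007/0.993 = 7/993.
Likelihood ratio of a positive = 0.66/0.17 = 66/17.
Target posterior odds = 0.95/0.05 = 19.
Need (7/993) × (66/17)ⁿ ≥ 19, i.e. (66/17)ⁿ ≥ 18867/7.
(66/17)⁵ ≈882.013 falls short of 18867/7 but (66/17)⁶ ≈3424.29 reaches it, so n = 6.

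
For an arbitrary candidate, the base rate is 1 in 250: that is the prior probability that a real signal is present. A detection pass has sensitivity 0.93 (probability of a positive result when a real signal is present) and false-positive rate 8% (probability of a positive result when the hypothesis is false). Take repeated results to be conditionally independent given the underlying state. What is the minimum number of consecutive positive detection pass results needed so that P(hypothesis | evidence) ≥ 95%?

4

Prior odds: 0.004 ÷ 0.996 = 1/249.
Likelihood ratio of a positive result = 0.93/0.08 = 11.625.
Target odds: 0.95 ÷ 0.05 = 19.
Require 11.625ⁿ ≥ 19 ÷ (1/249) = 4731.
11.625³ = 804357/512 falls short of 4731 but 11.625⁴ = 74805201/4096 reaches it, so n = 4.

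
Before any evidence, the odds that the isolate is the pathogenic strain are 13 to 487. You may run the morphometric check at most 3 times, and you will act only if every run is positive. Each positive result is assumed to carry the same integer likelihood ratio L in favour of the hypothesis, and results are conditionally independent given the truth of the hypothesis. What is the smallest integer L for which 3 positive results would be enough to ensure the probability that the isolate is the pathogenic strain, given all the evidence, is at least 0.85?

6

Prior odds = 13/487.
Target odds = 0.85/0.15 = 17/3.
Need L³ ≥ 17/3 ÷ (13/487) = 8279/39.
5³ = 125 < 8279/39 ≤ 216 = 6³, so L = 6.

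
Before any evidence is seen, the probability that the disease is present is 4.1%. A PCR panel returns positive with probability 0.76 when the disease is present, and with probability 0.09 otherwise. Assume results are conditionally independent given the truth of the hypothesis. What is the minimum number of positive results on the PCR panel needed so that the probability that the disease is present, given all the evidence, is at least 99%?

Prior odds: 0.041 ÷ 0.959 = 41/959.
Likelihood ratio of a positive result = 0.76/0.09 = 76/9.
Target posterior odds = 0.99/0.01 = 99.
Require (76/9)ⁿ ≥ 99 ÷ (41/959) = 94941/41.
(76/9)³ = 438976/729 falls short of 94941/41 but (76/9)⁴ = 33362176/6561 reaches it, so n = 4.

4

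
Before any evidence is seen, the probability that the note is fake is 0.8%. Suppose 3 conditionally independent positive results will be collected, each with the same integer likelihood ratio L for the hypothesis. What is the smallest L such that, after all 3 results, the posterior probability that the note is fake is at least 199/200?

Prior odds = 0.008/0.992 = 1/124.
Target odds = 0.995/0.005 = 199.
Need L³ ≥ 199 ÷ (1/124) = 24676.
29³ = 24389 < 24676 ≤ 27000 = 30³, so L = 30.

30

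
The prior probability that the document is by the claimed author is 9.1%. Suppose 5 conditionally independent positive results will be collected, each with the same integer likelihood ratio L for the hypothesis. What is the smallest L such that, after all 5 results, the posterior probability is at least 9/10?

Prior odds = 0.091/0.909 = 91/909.
Target odds = 0.9/0.1 = 9.
Need L⁵ ≥ 9 ÷ (91/909) = 8181/91.
2⁵ = 32 < 8181/91 ≤ 243 = 3⁵, so L = 3.

3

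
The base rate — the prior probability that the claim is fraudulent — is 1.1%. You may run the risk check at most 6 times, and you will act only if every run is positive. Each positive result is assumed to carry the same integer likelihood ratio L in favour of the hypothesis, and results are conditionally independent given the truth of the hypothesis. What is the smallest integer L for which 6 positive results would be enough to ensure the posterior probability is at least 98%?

5

Prior odds = 0.011/0.989 = 11/989.
Target odds = 0.98/0.02 = 49.
Need L⁶ ≥ 49 ÷ (11/989) = 48461/11.
4⁶ = 4096 < 48461/11 ≤ 15625 = 5⁶, so L = 5.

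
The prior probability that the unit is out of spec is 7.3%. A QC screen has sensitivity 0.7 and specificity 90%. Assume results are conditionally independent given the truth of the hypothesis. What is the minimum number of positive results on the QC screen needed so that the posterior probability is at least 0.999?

Prior odds = 0.073/0.927 = 73/927.
False-positive rate = 1 − 0.9 = 0.1; likelihood ratio of a positive = 0.7/0.1 = 7.
Target odds: 0.999 ÷ 0.001 = 999.
Require 7ⁿ ≥ 999 ÷ (73/927) = 926073/73.
7⁴ = 2401 falls short of 926073/73 but 7⁵ = 16807 reaches it, so n = 5.

5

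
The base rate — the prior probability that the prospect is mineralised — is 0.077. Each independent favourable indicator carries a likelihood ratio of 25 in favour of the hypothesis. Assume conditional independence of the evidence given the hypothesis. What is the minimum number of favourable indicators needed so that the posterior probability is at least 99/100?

Prior odds = 0.077/0.923 = 77/923.
Likelihood ratio per favourable indicator = 25.
Target posterior odds = 0.99/0.01 = 99.
Require 25ⁿ ≥ 99 ÷ (77/923) = 8307/7.
25² = 625 falls short of 8307/7 but 25³ = 15625 reaches it, so n = 3.

3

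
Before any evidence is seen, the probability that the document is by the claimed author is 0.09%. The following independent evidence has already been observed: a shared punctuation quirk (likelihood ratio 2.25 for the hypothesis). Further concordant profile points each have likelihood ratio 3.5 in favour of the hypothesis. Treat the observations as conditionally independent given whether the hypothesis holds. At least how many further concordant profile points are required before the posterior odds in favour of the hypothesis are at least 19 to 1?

8

Prior odds = 0.0009/0.9991 = 9/9991.
Bayes factor of the evidence already in hand = 2.25.
Odds after that evidence = (9/9991) × 2.25 = 81/39964.
Target odds = 19.
Need 3.5ⁿ ≥ 19 ÷ (81/39964) = 759316/81.
3.5⁷ = 823543/128 falls short of 759316/81 but 3.5⁸ = 5764801/256 reaches it, so n = 8.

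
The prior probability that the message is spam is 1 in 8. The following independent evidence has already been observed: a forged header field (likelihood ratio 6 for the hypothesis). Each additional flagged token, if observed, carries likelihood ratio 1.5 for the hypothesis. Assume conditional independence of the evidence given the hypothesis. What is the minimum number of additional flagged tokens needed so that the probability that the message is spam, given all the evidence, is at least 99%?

Prior odds = 0.125/0.875 = 1/7.
Bayes factor of the evidence already in hand = 6.
Odds after that evidence = (1/7) × 6 = 6/7.
Target odds = 0.99/0.01 = 99.
Need 1.5ⁿ ≥ 99 ÷ (6/7) = 115.5.
1.5¹¹ = 177147/2048 falls short of 115.5 but 1.5¹² = 531441/4096 reaches it, so n = 12.

12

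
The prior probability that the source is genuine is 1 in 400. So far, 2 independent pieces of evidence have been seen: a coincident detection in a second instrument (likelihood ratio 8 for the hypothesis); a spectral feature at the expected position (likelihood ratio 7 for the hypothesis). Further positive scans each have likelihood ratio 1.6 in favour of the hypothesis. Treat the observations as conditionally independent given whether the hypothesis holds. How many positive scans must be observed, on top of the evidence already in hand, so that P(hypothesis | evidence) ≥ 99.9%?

Prior odds = 0.0025/0.9975 = 1/399.
Combined Bayes factor of the evidence already in hand = 8 × 7 = 56.
Odds after that evidence = (1/399) × 56 = 8/57.
Target odds = 0.999/0.001 = 999.
Need 1.6ⁿ ≥ 999 ÷ (8/57) = 7117.875.
1.6¹⁸ ≈4722.37 falls short of 7117.875 but 1.6¹⁹ ≈7555.79 reaches it, so n = 19.

19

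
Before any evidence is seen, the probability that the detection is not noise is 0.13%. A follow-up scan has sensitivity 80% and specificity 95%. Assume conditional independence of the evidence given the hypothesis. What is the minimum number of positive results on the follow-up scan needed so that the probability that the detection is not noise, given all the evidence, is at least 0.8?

3

Prior odds: 0.0013 ÷ 0.9987 = 13/9987.
False-positive rate = 1 − 0.95 = 0.05; likelihood ratio of a positive = 0.8/0.05 = 16.
Target posterior odds = 0.8/0.2 = 4.
Need (13/9987) × 16ⁿ ≥ 4, i.e. 16ⁿ ≥ 39948/13.
16² = 256 falls short of 39948/13 but 16³ = 4096 reaches it, so n = 3.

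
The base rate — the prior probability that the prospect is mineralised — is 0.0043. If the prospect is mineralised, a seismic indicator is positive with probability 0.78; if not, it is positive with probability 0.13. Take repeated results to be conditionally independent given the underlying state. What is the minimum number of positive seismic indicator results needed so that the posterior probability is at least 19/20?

Prior odds = 0.0043/0.9957 = 43/9957.
Likelihood ratio of a positive = 0.78/0.13 = 6.
Target posterior odds = 0.95/0.05 = 19.
Need (43/9957) × 6ⁿ ≥ 19, i.e. 6ⁿ ≥ 189183/43.
6⁴ = 1296 falls short of 189183/43 but 6⁵ = 7776 reaches it, so n = 5.

5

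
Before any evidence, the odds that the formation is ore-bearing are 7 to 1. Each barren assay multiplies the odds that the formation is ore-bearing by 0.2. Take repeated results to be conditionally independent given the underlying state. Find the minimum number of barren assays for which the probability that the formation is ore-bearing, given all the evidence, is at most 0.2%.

6

Prior odds = 7.
Likelihood ratio per barren assay = 0.2.
Target posterior odds = 0.002/0.998 = 1/499.
Need 7 × 0.2ⁿ ≤ 1/499, i.e. 0.2ⁿ ≤ 1/3493.
0.2⁵ = 0.00032 is still above 1/3493 but 0.2⁶ = 1/15625 is at or below it, so n = 6.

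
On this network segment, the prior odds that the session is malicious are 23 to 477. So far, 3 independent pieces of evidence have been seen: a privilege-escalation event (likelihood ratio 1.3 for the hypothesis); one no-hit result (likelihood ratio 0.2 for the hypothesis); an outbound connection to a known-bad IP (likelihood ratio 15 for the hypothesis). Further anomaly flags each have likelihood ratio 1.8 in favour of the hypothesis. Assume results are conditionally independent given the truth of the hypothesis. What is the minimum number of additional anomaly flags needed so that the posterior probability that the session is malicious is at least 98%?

Prior odds = 23/477.
Combined Bayes factor of the evidence already in hand = 1.3 × 0.2 × 15 = 3.9.
Odds after that evidence = (23/477) × 3.9 = 299/1590.
Target odds = 0.98/0.02 = 49.
Need 1.8ⁿ ≥ 49 ÷ (299/1590) = 77910/299.
1.8⁹ = 387420489/1953125 falls short of 77910/299 but 1.8¹⁰ ≈357.047 reaches it, so n = 10.

10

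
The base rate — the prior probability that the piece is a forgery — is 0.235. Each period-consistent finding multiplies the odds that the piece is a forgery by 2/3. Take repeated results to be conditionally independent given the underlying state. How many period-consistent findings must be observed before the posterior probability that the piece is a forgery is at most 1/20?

Prior odds = 0.235/0.765 = 47/153.
Likelihood ratio per period-consistent finding = 2/3.
Target posterior odds = 0.05/0.95 = 1/19.
Need (47/153) × (2/3)ⁿ ≤ 1/19, i.e. (2/3)ⁿ ≤ 153/893.
(2/3)⁴ = 16/81 is still above 153/893 but (2/3)⁵ = 32/243 is at or below it, so n = 5.

5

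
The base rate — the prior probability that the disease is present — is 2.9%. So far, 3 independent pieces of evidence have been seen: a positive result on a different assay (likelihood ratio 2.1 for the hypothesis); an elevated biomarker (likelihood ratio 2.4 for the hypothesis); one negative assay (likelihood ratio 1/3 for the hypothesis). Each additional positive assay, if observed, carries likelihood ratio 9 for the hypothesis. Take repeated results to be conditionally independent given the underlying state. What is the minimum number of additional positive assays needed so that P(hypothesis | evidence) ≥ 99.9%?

5

Prior odds = 0.029/0.971 = 29/971.
Combined Bayes factor of the evidence already in hand = 2.1 × 2.4 × (1/3) = 1.68.
Odds after that evidence = (29/971) × 1.68 = 1218/24275.
Target odds = 0.999/0.001 = 999.
Need 9ⁿ ≥ 999 ÷ (1218/24275) = 8083575/406.
9⁴ = 6561 falls short of 8083575/406 but 9⁵ = 59049 reaches it, so n = 5.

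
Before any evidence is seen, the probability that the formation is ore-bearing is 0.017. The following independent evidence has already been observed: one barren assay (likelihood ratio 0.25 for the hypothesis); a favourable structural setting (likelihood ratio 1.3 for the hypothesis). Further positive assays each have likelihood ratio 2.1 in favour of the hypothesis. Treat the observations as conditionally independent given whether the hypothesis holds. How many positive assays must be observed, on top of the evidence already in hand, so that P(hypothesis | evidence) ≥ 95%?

Prior odds = 0.017/0.983 = 17/983.
Combined Bayes factor of the evidence already in hand = 0.25 × 1.3 = 0.325.
Odds after that evidence = (17/983) × 0.325 = 221/39320.
Target odds = 0.95/0.05 = 19.
Need 2.1ⁿ ≥ 19 ÷ (221/39320) = 747080/221.
2.1¹⁰ ≈1667.99 falls short of 747080/221 but 2.1¹¹ ≈3502.78 reaches it, so n = 11.

11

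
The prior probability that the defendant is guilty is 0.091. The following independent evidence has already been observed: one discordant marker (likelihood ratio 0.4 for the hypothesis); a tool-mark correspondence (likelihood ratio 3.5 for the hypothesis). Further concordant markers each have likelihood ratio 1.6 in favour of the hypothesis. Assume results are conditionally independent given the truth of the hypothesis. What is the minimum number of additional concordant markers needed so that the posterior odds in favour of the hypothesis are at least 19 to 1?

Prior odds = 0.091/0.909 = 91/909.
Combined Bayes factor of the evidence already in hand = 0.4 × 3.5 = 1.4.
Odds after that evidence = (91/909) × 1.4 = 637/4545.
Target odds = 19.
Need 1.6ⁿ ≥ 19 ÷ (637/4545) = 86355/637.
1.6¹⁰ ≈109.951 falls short of 86355/637 but 1.6¹¹ ≈175.922 reaches it, so n = 11.

11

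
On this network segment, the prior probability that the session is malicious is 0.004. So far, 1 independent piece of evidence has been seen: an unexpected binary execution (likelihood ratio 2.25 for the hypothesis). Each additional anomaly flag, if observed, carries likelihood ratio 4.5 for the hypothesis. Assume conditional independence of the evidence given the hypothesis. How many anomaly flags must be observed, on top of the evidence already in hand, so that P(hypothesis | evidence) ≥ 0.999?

Prior odds = 0.004/0.996 = 1/249.
Bayes factor of the evidence already in hand = 2.25.
Odds after that evidence = (1/249) × 2.25 = 3/332.
Target odds = 0.999/0.001 = 999.
Need 4.5ⁿ ≥ 999 ÷ (3/332) = 110556.
4.5⁷ = 4782969/128 falls short of 110556 but 4.5⁸ = 43046721/256 reaches it, so n = 8.

8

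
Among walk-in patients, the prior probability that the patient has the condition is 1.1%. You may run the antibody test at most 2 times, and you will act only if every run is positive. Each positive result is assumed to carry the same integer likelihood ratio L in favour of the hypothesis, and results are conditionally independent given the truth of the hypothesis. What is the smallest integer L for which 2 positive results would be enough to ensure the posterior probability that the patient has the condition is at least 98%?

Prior odds = 0.011/0.989 = 11/989.
Target odds = 0.98/0.02 = 49.
Need L² ≥ 49 ÷ (11/989) = 48461/11.
66² = 4356 < 48461/11 ≤ 4489 = 67², so L = 67.

67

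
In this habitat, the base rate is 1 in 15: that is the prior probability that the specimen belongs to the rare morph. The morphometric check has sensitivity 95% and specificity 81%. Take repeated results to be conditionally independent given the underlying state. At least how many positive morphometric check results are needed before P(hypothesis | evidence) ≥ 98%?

5

Prior odds = (1/15)/(14/15) = 1/14.
False-positive rate = 1 − 0.81 = 0.19; likelihood ratio of a positive = 0.95/0.19 = 5.
Target odds: 0.98 ÷ 0.02 = 49.
Require 5ⁿ ≥ 49 ÷ (1/14) = 686.
5⁴ = 625 falls short of 686 but 5⁵ = 3125 reaches it, so n = 5.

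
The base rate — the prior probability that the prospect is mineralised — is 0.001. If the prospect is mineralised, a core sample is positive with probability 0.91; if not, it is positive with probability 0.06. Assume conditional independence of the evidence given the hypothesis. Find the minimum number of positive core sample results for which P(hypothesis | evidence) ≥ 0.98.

4

Prior odds = 0.001/0.999 = 1/999.
Likelihood ratio of a positive = 0.91/0.06 = 91/6.
Target odds: 0.98 ÷ 0.02 = 49.
Require (91/6)ⁿ ≥ 49 ÷ (1/999) = 48951.
(91/6)³ = 753571/216 falls short of 48951 but (91/6)⁴ = 68574961/1296 reaches it, so n = 4.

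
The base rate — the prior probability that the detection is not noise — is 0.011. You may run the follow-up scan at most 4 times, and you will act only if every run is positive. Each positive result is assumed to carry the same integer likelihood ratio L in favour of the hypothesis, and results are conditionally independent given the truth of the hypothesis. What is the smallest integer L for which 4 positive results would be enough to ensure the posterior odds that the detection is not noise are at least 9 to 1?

6

Prior odds = 0.011/0.989 = 11/989.
Target odds = 9.
Need L⁴ ≥ 9 ÷ (11/989) = 8901/11.
5⁴ = 625 < 8901/11 ≤ 1296 = 6⁴, so L = 6.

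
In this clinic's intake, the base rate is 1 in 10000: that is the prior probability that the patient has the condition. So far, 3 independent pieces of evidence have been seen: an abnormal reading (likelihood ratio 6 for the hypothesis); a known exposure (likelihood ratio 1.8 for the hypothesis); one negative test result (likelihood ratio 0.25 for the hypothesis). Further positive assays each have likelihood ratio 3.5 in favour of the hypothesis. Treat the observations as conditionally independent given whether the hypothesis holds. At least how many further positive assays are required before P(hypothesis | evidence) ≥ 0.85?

Prior odds = 0.0001/0.9999 = 1/9999.
Combined Bayes factor of the evidence already in hand = 6 × 1.8 × 0.25 = 2.7.
Odds after that evidence = (1/9999) × 2.7 = 3/11110.
Target odds = 0.85/0.15 = 17/3.
Need 3.5ⁿ ≥ 17/3 ÷ (3/11110) = 188870/9.
3.5⁷ = 823543/128 falls short of 188870/9 but 3.5⁸ = 5764801/256 reaches it, so n = 8.

8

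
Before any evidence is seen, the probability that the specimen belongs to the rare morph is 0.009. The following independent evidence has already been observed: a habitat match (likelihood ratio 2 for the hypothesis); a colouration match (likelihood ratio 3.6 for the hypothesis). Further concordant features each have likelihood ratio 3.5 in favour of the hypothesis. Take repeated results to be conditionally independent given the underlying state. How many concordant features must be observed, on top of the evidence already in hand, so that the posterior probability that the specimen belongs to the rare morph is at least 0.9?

Prior odds = 0.009/0.991 = 9/991.
Combined Bayes factor of the evidence already in hand = 2 × 3.6 = 7.2.
Odds after that evidence = (9/991) × 7.2 = 324/4955.
Target odds = 0.9/0.1 = 9.
Need 3.5ⁿ ≥ 9 ÷ (324/4955) = 4955/36.
3.5³ = 42.875 falls short of 4955/36 but 3.5⁴ = 150.0625 reaches it, so n = 4.

4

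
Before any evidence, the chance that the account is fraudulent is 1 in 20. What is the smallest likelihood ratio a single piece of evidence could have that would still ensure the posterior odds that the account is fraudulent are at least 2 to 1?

38

Prior odds = 0.05/0.95 = 1/19.
Target odds = 2.
Required Bayes factor = 2 ÷ (1/19) = 38.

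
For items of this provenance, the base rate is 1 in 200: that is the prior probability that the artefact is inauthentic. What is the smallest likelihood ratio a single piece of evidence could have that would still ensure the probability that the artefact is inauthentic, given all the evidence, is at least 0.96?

4776

Prior odds = 0.005/0.995 = 1/199.
Target odds = 0.96/0.04 = 24.
Required Bayes factor = 24 ÷ (1/199) = 4776.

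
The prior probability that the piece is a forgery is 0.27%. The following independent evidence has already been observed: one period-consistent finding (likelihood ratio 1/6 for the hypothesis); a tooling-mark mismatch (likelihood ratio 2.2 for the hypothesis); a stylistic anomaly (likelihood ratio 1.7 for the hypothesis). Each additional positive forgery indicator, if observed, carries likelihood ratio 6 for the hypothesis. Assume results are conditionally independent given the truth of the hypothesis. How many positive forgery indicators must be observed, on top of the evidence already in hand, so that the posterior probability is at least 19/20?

6

Prior odds = 0.0027/0.9973 = 27/9973.
Combined Bayes factor of the evidence already in hand = (1/6) × 2.2 × 1.7 = 187/300.
Odds after that evidence = (27/9973) × 187/300 = 1683/997300.
Target odds = 0.95/0.05 = 19.
Need 6ⁿ ≥ 19 ÷ (1683/997300) = 18948700/1683.
6⁵ = 7776 falls short of 18948700/1683 but 6⁶ = 46656 reaches it, so n = 6.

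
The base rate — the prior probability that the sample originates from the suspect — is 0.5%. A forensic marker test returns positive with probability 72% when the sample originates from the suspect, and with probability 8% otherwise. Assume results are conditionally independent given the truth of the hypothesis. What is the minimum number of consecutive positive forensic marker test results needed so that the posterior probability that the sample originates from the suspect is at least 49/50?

Prior odds: 0.005 ÷ 0.995 = 1/199.
Likelihood ratio of a positive result = 0.72/0.08 = 9.
Target posterior odds = 0.98/0.02 = 49.
Require 9ⁿ ≥ 49 ÷ (1/199) = 9751.
9⁴ = 6561 falls short of 9751 but 9⁵ = 59049 reaches it, so n = 5.

5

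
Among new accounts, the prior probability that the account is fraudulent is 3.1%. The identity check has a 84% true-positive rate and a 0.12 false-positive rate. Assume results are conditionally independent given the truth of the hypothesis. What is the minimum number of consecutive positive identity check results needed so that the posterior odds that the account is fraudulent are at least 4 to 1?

3

Prior odds = 0.031/0.969 = 31/969.
Likelihood ratio of a positive result = 0.84/0.12 = 7.
Target odds = 4.
Need (31/969) × 7ⁿ ≥ 4, i.e. 7ⁿ ≥ 3876/31.
7² = 49 falls short of 3876/31 but 7³ = 343 reaches it, so n = 3.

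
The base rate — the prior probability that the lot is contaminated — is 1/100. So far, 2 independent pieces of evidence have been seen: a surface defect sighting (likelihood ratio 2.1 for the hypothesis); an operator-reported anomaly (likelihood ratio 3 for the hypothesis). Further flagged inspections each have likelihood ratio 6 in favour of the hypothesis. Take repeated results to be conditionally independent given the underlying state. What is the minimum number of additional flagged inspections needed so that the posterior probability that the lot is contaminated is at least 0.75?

3

Prior odds = 0.01/0.99 = 1/99.
Combined Bayes factor of the evidence already in hand = 2.1 × 3 = 6.3.
Odds after that evidence = (1/99) × 6.3 = 7/110.
Target odds = 0.75/0.25 = 3.
Need 6ⁿ ≥ 3 ÷ (7/110) = 330/7.
6² = 36 falls short of 330/7 but 6³ = 216 reaches it, so n = 3.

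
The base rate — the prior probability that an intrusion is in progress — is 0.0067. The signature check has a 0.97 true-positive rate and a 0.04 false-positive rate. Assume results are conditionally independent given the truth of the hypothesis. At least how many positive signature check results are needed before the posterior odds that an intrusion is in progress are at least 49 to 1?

3

Prior odds = 0.0067/0.9933 = 67/9933.
Likelihood ratio of a positive result = 0.97/0.04 = 24.25.
Target odds = 49.
Require 24.25ⁿ ≥ 49 ÷ (67/9933) = 486717/67.
24.25² = 588.0625 falls short of 486717/67 but 24.25³ = 912673/64 reaches it, so n = 3.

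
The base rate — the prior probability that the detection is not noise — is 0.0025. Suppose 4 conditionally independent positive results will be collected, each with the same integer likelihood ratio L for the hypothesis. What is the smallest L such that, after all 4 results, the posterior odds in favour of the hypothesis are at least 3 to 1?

6

Prior odds = 0.0025/0.9975 = 1/399.
Target odds = 3.
Need L⁴ ≥ 3 ÷ (1/399) = 1197.
5⁴ = 625 < 1197 ≤ 1296 = 6⁴, so L = 6.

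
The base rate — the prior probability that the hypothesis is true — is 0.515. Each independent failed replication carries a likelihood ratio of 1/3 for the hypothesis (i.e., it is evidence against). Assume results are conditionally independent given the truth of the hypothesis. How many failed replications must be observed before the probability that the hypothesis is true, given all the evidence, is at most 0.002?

6

Prior odds = 0.515/0.485 = 103/97.
Likelihood ratio per failed replication = 1/3.
Target posterior odds = 0.002/0.998 = 1/499.
Require (1/3)ⁿ ≤ 1/499 ÷ (103/97) = 97/51397.
(1/3)⁵ = 1/243 is still above 97/51397 but (1/3)⁶ = 1/729 is at or below it, so n = 6.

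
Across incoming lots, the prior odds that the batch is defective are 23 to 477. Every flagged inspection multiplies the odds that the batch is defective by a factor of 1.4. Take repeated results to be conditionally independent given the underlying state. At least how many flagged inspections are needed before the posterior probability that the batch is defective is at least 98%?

21

Prior odds = 23/477.
Likelihood ratio per flagged inspection = 1.4.
Target posterior odds = 0.98/0.02 = 49.
Need (23/477) × 1.4ⁿ ≥ 49, i.e. 1.4ⁿ ≥ 23373/23.
1.4²⁰ ≈836.683 falls short of 23373/23 but 1.4²¹ ≈1171.36 reaches it, so n = 21.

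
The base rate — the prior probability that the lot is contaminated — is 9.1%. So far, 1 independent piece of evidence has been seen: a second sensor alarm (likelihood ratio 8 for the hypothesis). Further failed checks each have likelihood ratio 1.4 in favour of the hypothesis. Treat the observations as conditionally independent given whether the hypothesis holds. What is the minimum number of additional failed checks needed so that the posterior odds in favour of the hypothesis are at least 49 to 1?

Prior odds = 0.091/0.909 = 91/909.
Bayes factor of the evidence already in hand = 8.
Odds after that evidence = (91/909) × 8 = 728/909.
Target odds = 49.
Need 1.4ⁿ ≥ 49 ÷ (728/909) = 6363/104.
1.4¹² ≈56.6939 falls short of 6363/104 but 1.4¹³ ≈79.3715 reaches it, so n = 13.

13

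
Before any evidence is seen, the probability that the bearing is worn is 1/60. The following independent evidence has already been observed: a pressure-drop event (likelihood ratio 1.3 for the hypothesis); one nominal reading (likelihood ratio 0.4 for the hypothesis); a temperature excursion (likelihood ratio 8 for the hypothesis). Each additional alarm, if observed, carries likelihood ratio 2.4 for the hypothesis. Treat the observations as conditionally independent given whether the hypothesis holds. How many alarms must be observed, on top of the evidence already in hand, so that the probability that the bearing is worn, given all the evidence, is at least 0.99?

Prior odds = (1/60)/(59/60) = 1/59.
Combined Bayes factor of the evidence already in hand = 1.3 × 0.4 × 8 = 4.16.
Odds after that evidence = (1/59) × 4.16 = 104/1475.
Target odds = 0.99/0.01 = 99.
Need 2.4ⁿ ≥ 99 ÷ (104/1475) = 146025/104.
2.4⁸ = 429981696/390625 falls short of 146025/104 but 2.4⁹ ≈2641.81 reaches it, so n = 9.

9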